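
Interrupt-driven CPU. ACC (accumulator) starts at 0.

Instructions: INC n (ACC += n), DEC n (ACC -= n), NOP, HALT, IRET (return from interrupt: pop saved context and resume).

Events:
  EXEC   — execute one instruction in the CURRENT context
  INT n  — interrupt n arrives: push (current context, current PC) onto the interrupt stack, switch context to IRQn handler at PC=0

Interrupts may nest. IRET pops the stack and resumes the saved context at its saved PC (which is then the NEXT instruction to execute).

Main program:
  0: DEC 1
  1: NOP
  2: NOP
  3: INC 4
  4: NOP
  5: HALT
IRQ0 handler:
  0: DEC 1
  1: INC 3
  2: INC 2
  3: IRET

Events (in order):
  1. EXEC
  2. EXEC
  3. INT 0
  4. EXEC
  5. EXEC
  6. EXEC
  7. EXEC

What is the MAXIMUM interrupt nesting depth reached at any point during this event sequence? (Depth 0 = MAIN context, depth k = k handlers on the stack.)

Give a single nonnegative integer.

Event 1 (EXEC): [MAIN] PC=0: DEC 1 -> ACC=-1 [depth=0]
Event 2 (EXEC): [MAIN] PC=1: NOP [depth=0]
Event 3 (INT 0): INT 0 arrives: push (MAIN, PC=2), enter IRQ0 at PC=0 (depth now 1) [depth=1]
Event 4 (EXEC): [IRQ0] PC=0: DEC 1 -> ACC=-2 [depth=1]
Event 5 (EXEC): [IRQ0] PC=1: INC 3 -> ACC=1 [depth=1]
Event 6 (EXEC): [IRQ0] PC=2: INC 2 -> ACC=3 [depth=1]
Event 7 (EXEC): [IRQ0] PC=3: IRET -> resume MAIN at PC=2 (depth now 0) [depth=0]
Max depth observed: 1

Answer: 1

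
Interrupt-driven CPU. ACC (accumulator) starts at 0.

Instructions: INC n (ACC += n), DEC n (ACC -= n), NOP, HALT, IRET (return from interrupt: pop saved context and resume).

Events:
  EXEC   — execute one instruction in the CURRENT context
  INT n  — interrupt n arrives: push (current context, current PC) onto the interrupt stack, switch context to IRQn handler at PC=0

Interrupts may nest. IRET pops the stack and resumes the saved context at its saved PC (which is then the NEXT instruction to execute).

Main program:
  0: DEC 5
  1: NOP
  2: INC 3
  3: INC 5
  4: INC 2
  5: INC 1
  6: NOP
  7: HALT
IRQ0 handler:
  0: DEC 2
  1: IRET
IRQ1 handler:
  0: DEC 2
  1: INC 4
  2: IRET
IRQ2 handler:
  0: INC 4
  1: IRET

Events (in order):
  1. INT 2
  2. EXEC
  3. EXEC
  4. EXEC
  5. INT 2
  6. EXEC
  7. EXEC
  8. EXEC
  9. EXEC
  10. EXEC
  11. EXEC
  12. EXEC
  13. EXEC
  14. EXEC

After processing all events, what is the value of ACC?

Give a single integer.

Answer: 14

Derivation:
Event 1 (INT 2): INT 2 arrives: push (MAIN, PC=0), enter IRQ2 at PC=0 (depth now 1)
Event 2 (EXEC): [IRQ2] PC=0: INC 4 -> ACC=4
Event 3 (EXEC): [IRQ2] PC=1: IRET -> resume MAIN at PC=0 (depth now 0)
Event 4 (EXEC): [MAIN] PC=0: DEC 5 -> ACC=-1
Event 5 (INT 2): INT 2 arrives: push (MAIN, PC=1), enter IRQ2 at PC=0 (depth now 1)
Event 6 (EXEC): [IRQ2] PC=0: INC 4 -> ACC=3
Event 7 (EXEC): [IRQ2] PC=1: IRET -> resume MAIN at PC=1 (depth now 0)
Event 8 (EXEC): [MAIN] PC=1: NOP
Event 9 (EXEC): [MAIN] PC=2: INC 3 -> ACC=6
Event 10 (EXEC): [MAIN] PC=3: INC 5 -> ACC=11
Event 11 (EXEC): [MAIN] PC=4: INC 2 -> ACC=13
Event 12 (EXEC): [MAIN] PC=5: INC 1 -> ACC=14
Event 13 (EXEC): [MAIN] PC=6: NOP
Event 14 (EXEC): [MAIN] PC=7: HALT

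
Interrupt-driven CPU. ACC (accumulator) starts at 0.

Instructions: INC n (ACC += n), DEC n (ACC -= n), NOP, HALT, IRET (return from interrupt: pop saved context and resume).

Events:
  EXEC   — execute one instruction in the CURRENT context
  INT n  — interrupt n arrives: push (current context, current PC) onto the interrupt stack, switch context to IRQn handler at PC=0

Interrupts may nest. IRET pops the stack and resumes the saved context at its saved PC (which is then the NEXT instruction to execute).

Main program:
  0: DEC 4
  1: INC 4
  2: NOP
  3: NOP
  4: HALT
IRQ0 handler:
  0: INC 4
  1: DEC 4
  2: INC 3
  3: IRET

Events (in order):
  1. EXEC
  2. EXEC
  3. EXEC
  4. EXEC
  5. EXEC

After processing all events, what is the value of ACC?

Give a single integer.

Event 1 (EXEC): [MAIN] PC=0: DEC 4 -> ACC=-4
Event 2 (EXEC): [MAIN] PC=1: INC 4 -> ACC=0
Event 3 (EXEC): [MAIN] PC=2: NOP
Event 4 (EXEC): [MAIN] PC=3: NOP
Event 5 (EXEC): [MAIN] PC=4: HALT

Answer: 0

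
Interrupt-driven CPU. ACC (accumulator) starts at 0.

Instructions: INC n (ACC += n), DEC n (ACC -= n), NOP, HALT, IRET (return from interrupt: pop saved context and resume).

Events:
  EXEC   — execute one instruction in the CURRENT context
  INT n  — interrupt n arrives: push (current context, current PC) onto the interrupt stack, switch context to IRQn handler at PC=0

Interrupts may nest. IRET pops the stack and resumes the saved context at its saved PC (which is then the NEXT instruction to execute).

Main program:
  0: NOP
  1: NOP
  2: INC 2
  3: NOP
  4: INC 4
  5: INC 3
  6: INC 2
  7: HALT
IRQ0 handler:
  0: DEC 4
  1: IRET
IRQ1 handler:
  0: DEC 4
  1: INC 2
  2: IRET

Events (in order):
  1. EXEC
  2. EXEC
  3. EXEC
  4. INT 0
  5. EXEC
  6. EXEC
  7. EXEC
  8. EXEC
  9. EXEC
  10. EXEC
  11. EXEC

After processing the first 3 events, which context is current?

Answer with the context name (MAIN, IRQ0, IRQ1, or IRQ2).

Answer: MAIN

Derivation:
Event 1 (EXEC): [MAIN] PC=0: NOP
Event 2 (EXEC): [MAIN] PC=1: NOP
Event 3 (EXEC): [MAIN] PC=2: INC 2 -> ACC=2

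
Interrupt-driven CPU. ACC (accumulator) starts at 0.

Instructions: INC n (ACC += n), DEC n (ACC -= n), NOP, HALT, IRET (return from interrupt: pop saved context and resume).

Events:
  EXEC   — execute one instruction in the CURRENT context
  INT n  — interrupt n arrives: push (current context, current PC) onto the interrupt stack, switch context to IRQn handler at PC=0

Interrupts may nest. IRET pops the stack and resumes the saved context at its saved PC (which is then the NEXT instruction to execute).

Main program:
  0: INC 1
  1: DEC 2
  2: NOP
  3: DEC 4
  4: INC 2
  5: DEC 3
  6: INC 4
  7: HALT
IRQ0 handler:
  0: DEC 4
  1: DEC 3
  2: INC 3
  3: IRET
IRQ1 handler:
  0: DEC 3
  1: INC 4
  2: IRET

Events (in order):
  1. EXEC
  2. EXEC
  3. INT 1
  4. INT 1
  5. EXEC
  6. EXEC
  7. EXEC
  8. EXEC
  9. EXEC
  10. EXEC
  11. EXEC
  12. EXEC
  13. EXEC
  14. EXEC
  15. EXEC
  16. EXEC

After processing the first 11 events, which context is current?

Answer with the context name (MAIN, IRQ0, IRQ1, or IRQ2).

Answer: MAIN

Derivation:
Event 1 (EXEC): [MAIN] PC=0: INC 1 -> ACC=1
Event 2 (EXEC): [MAIN] PC=1: DEC 2 -> ACC=-1
Event 3 (INT 1): INT 1 arrives: push (MAIN, PC=2), enter IRQ1 at PC=0 (depth now 1)
Event 4 (INT 1): INT 1 arrives: push (IRQ1, PC=0), enter IRQ1 at PC=0 (depth now 2)
Event 5 (EXEC): [IRQ1] PC=0: DEC 3 -> ACC=-4
Event 6 (EXEC): [IRQ1] PC=1: INC 4 -> ACC=0
Event 7 (EXEC): [IRQ1] PC=2: IRET -> resume IRQ1 at PC=0 (depth now 1)
Event 8 (EXEC): [IRQ1] PC=0: DEC 3 -> ACC=-3
Event 9 (EXEC): [IRQ1] PC=1: INC 4 -> ACC=1
Event 10 (EXEC): [IRQ1] PC=2: IRET -> resume MAIN at PC=2 (depth now 0)
Event 11 (EXEC): [MAIN] PC=2: NOP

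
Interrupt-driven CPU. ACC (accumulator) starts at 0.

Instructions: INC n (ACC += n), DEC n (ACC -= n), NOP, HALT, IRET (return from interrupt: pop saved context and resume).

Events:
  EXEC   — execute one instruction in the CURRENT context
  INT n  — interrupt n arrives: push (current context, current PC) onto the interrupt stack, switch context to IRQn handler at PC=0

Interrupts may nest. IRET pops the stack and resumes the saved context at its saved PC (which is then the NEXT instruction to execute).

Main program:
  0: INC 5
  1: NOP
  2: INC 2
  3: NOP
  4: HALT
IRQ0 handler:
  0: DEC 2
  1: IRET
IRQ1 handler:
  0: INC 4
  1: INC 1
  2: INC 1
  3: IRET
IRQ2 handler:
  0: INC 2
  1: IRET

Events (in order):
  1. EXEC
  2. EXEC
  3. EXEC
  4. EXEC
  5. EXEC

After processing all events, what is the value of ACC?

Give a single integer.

Event 1 (EXEC): [MAIN] PC=0: INC 5 -> ACC=5
Event 2 (EXEC): [MAIN] PC=1: NOP
Event 3 (EXEC): [MAIN] PC=2: INC 2 -> ACC=7
Event 4 (EXEC): [MAIN] PC=3: NOP
Event 5 (EXEC): [MAIN] PC=4: HALT

Answer: 7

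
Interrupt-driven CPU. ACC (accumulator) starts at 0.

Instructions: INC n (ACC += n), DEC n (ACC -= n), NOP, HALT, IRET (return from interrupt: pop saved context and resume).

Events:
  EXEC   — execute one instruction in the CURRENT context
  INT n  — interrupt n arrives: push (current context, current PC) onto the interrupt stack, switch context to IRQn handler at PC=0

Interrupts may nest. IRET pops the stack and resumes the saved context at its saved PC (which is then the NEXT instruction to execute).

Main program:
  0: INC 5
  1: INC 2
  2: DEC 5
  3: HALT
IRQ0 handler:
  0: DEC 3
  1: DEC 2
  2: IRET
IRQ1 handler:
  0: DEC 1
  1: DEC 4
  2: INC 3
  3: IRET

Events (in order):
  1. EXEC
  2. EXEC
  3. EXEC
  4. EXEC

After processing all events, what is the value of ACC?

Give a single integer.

Event 1 (EXEC): [MAIN] PC=0: INC 5 -> ACC=5
Event 2 (EXEC): [MAIN] PC=1: INC 2 -> ACC=7
Event 3 (EXEC): [MAIN] PC=2: DEC 5 -> ACC=2
Event 4 (EXEC): [MAIN] PC=3: HALT

Answer: 2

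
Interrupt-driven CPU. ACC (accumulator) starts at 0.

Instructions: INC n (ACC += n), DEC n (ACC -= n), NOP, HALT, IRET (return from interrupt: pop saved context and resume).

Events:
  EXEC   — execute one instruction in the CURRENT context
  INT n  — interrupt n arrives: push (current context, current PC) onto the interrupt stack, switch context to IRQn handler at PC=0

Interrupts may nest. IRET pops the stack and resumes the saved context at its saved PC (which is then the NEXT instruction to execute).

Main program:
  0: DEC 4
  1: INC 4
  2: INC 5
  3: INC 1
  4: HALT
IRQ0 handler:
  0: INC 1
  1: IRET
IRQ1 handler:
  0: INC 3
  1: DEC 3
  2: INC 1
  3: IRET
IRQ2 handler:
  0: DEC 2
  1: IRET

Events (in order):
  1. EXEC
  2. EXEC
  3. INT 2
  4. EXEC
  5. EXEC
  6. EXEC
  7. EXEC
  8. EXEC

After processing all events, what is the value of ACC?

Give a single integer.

Answer: 4

Derivation:
Event 1 (EXEC): [MAIN] PC=0: DEC 4 -> ACC=-4
Event 2 (EXEC): [MAIN] PC=1: INC 4 -> ACC=0
Event 3 (INT 2): INT 2 arrives: push (MAIN, PC=2), enter IRQ2 at PC=0 (depth now 1)
Event 4 (EXEC): [IRQ2] PC=0: DEC 2 -> ACC=-2
Event 5 (EXEC): [IRQ2] PC=1: IRET -> resume MAIN at PC=2 (depth now 0)
Event 6 (EXEC): [MAIN] PC=2: INC 5 -> ACC=3
Event 7 (EXEC): [MAIN] PC=3: INC 1 -> ACC=4
Event 8 (EXEC): [MAIN] PC=4: HALT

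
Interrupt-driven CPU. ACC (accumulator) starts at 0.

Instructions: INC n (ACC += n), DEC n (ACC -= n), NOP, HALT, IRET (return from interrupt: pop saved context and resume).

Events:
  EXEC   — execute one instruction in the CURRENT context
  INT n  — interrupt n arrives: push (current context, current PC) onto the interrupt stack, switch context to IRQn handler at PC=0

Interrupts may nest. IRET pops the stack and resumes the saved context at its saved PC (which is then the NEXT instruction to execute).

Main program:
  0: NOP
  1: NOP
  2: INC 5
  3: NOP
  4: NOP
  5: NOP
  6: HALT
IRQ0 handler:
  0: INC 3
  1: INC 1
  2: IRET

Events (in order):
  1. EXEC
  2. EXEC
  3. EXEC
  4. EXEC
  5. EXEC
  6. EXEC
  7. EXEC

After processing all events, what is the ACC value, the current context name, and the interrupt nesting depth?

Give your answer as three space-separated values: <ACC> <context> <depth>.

Event 1 (EXEC): [MAIN] PC=0: NOP
Event 2 (EXEC): [MAIN] PC=1: NOP
Event 3 (EXEC): [MAIN] PC=2: INC 5 -> ACC=5
Event 4 (EXEC): [MAIN] PC=3: NOP
Event 5 (EXEC): [MAIN] PC=4: NOP
Event 6 (EXEC): [MAIN] PC=5: NOP
Event 7 (EXEC): [MAIN] PC=6: HALT

Answer: 5 MAIN 0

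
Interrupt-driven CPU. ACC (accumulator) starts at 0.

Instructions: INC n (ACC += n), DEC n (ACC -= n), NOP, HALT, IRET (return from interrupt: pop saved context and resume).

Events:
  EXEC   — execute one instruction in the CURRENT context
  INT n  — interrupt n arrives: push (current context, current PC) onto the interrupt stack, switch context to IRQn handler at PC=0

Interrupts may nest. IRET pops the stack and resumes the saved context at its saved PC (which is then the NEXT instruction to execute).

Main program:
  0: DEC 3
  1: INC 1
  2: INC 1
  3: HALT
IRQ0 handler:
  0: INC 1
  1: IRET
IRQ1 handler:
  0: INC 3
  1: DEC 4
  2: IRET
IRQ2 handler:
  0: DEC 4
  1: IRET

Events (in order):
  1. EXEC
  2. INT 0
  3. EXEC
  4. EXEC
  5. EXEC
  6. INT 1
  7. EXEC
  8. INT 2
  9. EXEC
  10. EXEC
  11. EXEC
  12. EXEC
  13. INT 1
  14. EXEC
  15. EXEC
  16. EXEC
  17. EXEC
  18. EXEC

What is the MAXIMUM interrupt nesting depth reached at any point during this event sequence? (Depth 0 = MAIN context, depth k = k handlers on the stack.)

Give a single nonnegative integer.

Answer: 2

Derivation:
Event 1 (EXEC): [MAIN] PC=0: DEC 3 -> ACC=-3 [depth=0]
Event 2 (INT 0): INT 0 arrives: push (MAIN, PC=1), enter IRQ0 at PC=0 (depth now 1) [depth=1]
Event 3 (EXEC): [IRQ0] PC=0: INC 1 -> ACC=-2 [depth=1]
Event 4 (EXEC): [IRQ0] PC=1: IRET -> resume MAIN at PC=1 (depth now 0) [depth=0]
Event 5 (EXEC): [MAIN] PC=1: INC 1 -> ACC=-1 [depth=0]
Event 6 (INT 1): INT 1 arrives: push (MAIN, PC=2), enter IRQ1 at PC=0 (depth now 1) [depth=1]
Event 7 (EXEC): [IRQ1] PC=0: INC 3 -> ACC=2 [depth=1]
Event 8 (INT 2): INT 2 arrives: push (IRQ1, PC=1), enter IRQ2 at PC=0 (depth now 2) [depth=2]
Event 9 (EXEC): [IRQ2] PC=0: DEC 4 -> ACC=-2 [depth=2]
Event 10 (EXEC): [IRQ2] PC=1: IRET -> resume IRQ1 at PC=1 (depth now 1) [depth=1]
Event 11 (EXEC): [IRQ1] PC=1: DEC 4 -> ACC=-6 [depth=1]
Event 12 (EXEC): [IRQ1] PC=2: IRET -> resume MAIN at PC=2 (depth now 0) [depth=0]
Event 13 (INT 1): INT 1 arrives: push (MAIN, PC=2), enter IRQ1 at PC=0 (depth now 1) [depth=1]
Event 14 (EXEC): [IRQ1] PC=0: INC 3 -> ACC=-3 [depth=1]
Event 15 (EXEC): [IRQ1] PC=1: DEC 4 -> ACC=-7 [depth=1]
Event 16 (EXEC): [IRQ1] PC=2: IRET -> resume MAIN at PC=2 (depth now 0) [depth=0]
Event 17 (EXEC): [MAIN] PC=2: INC 1 -> ACC=-6 [depth=0]
Event 18 (EXEC): [MAIN] PC=3: HALT [depth=0]
Max depth observed: 2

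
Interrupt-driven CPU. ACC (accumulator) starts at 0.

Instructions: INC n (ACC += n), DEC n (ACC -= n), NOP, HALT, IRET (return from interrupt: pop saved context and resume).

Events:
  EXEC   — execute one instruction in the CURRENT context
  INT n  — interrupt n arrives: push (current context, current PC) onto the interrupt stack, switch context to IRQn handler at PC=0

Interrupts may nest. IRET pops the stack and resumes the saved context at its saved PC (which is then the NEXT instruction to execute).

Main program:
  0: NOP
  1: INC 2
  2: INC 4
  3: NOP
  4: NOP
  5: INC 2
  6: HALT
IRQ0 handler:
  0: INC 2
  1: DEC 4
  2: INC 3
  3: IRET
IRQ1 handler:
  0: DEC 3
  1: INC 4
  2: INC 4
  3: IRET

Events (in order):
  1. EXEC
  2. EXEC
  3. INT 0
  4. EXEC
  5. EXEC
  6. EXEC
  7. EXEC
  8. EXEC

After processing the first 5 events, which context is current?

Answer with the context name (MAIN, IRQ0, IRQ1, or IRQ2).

Event 1 (EXEC): [MAIN] PC=0: NOP
Event 2 (EXEC): [MAIN] PC=1: INC 2 -> ACC=2
Event 3 (INT 0): INT 0 arrives: push (MAIN, PC=2), enter IRQ0 at PC=0 (depth now 1)
Event 4 (EXEC): [IRQ0] PC=0: INC 2 -> ACC=4
Event 5 (EXEC): [IRQ0] PC=1: DEC 4 -> ACC=0

Answer: IRQ0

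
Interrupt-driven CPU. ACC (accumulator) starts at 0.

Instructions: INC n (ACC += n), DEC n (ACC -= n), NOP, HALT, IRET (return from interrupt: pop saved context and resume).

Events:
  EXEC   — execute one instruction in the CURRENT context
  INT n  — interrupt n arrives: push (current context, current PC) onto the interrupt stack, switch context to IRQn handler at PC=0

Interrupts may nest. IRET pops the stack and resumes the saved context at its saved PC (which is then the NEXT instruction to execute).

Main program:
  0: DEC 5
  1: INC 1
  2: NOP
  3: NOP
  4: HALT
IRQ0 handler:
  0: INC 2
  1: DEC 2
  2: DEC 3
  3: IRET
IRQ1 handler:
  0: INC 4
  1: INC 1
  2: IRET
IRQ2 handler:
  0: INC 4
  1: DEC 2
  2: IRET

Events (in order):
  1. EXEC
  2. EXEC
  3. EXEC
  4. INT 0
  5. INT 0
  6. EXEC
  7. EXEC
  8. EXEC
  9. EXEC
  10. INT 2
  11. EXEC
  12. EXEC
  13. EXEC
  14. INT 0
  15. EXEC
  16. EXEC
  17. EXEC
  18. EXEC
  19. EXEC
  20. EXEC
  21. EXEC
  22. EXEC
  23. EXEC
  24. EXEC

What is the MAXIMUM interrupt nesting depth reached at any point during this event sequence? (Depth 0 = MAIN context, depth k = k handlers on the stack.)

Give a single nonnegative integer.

Event 1 (EXEC): [MAIN] PC=0: DEC 5 -> ACC=-5 [depth=0]
Event 2 (EXEC): [MAIN] PC=1: INC 1 -> ACC=-4 [depth=0]
Event 3 (EXEC): [MAIN] PC=2: NOP [depth=0]
Event 4 (INT 0): INT 0 arrives: push (MAIN, PC=3), enter IRQ0 at PC=0 (depth now 1) [depth=1]
Event 5 (INT 0): INT 0 arrives: push (IRQ0, PC=0), enter IRQ0 at PC=0 (depth now 2) [depth=2]
Event 6 (EXEC): [IRQ0] PC=0: INC 2 -> ACC=-2 [depth=2]
Event 7 (EXEC): [IRQ0] PC=1: DEC 2 -> ACC=-4 [depth=2]
Event 8 (EXEC): [IRQ0] PC=2: DEC 3 -> ACC=-7 [depth=2]
Event 9 (EXEC): [IRQ0] PC=3: IRET -> resume IRQ0 at PC=0 (depth now 1) [depth=1]
Event 10 (INT 2): INT 2 arrives: push (IRQ0, PC=0), enter IRQ2 at PC=0 (depth now 2) [depth=2]
Event 11 (EXEC): [IRQ2] PC=0: INC 4 -> ACC=-3 [depth=2]
Event 12 (EXEC): [IRQ2] PC=1: DEC 2 -> ACC=-5 [depth=2]
Event 13 (EXEC): [IRQ2] PC=2: IRET -> resume IRQ0 at PC=0 (depth now 1) [depth=1]
Event 14 (INT 0): INT 0 arrives: push (IRQ0, PC=0), enter IRQ0 at PC=0 (depth now 2) [depth=2]
Event 15 (EXEC): [IRQ0] PC=0: INC 2 -> ACC=-3 [depth=2]
Event 16 (EXEC): [IRQ0] PC=1: DEC 2 -> ACC=-5 [depth=2]
Event 17 (EXEC): [IRQ0] PC=2: DEC 3 -> ACC=-8 [depth=2]
Event 18 (EXEC): [IRQ0] PC=3: IRET -> resume IRQ0 at PC=0 (depth now 1) [depth=1]
Event 19 (EXEC): [IRQ0] PC=0: INC 2 -> ACC=-6 [depth=1]
Event 20 (EXEC): [IRQ0] PC=1: DEC 2 -> ACC=-8 [depth=1]
Event 21 (EXEC): [IRQ0] PC=2: DEC 3 -> ACC=-11 [depth=1]
Event 22 (EXEC): [IRQ0] PC=3: IRET -> resume MAIN at PC=3 (depth now 0) [depth=0]
Event 23 (EXEC): [MAIN] PC=3: NOP [depth=0]
Event 24 (EXEC): [MAIN] PC=4: HALT [depth=0]
Max depth observed: 2

Answer: 2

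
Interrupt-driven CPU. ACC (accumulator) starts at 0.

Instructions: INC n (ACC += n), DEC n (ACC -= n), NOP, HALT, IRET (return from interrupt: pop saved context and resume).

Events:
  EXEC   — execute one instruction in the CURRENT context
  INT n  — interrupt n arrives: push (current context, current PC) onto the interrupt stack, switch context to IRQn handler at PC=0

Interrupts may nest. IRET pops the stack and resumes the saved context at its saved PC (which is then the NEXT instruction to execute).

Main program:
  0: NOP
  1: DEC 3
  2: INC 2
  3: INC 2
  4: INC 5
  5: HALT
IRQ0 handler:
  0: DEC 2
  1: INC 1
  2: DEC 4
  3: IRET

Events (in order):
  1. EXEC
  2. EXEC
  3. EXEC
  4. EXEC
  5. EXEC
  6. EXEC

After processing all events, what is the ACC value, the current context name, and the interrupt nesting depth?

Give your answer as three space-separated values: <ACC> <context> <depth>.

Event 1 (EXEC): [MAIN] PC=0: NOP
Event 2 (EXEC): [MAIN] PC=1: DEC 3 -> ACC=-3
Event 3 (EXEC): [MAIN] PC=2: INC 2 -> ACC=-1
Event 4 (EXEC): [MAIN] PC=3: INC 2 -> ACC=1
Event 5 (EXEC): [MAIN] PC=4: INC 5 -> ACC=6
Event 6 (EXEC): [MAIN] PC=5: HALT

Answer: 6 MAIN 0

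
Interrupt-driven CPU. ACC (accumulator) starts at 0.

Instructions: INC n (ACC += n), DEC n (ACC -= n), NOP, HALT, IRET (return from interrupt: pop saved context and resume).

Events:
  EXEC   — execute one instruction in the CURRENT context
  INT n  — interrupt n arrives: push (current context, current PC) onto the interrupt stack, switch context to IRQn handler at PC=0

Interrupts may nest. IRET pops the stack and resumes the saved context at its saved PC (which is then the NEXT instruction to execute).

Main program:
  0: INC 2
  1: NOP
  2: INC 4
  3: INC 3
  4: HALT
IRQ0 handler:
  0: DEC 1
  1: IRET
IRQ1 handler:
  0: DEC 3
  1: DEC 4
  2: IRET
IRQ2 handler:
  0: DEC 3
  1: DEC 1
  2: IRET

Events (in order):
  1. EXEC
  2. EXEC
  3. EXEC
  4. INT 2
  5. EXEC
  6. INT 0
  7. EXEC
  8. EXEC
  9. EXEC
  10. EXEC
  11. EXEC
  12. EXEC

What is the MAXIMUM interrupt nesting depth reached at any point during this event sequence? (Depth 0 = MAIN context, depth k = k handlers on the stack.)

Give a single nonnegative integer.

Event 1 (EXEC): [MAIN] PC=0: INC 2 -> ACC=2 [depth=0]
Event 2 (EXEC): [MAIN] PC=1: NOP [depth=0]
Event 3 (EXEC): [MAIN] PC=2: INC 4 -> ACC=6 [depth=0]
Event 4 (INT 2): INT 2 arrives: push (MAIN, PC=3), enter IRQ2 at PC=0 (depth now 1) [depth=1]
Event 5 (EXEC): [IRQ2] PC=0: DEC 3 -> ACC=3 [depth=1]
Event 6 (INT 0): INT 0 arrives: push (IRQ2, PC=1), enter IRQ0 at PC=0 (depth now 2) [depth=2]
Event 7 (EXEC): [IRQ0] PC=0: DEC 1 -> ACC=2 [depth=2]
Event 8 (EXEC): [IRQ0] PC=1: IRET -> resume IRQ2 at PC=1 (depth now 1) [depth=1]
Event 9 (EXEC): [IRQ2] PC=1: DEC 1 -> ACC=1 [depth=1]
Event 10 (EXEC): [IRQ2] PC=2: IRET -> resume MAIN at PC=3 (depth now 0) [depth=0]
Event 11 (EXEC): [MAIN] PC=3: INC 3 -> ACC=4 [depth=0]
Event 12 (EXEC): [MAIN] PC=4: HALT [depth=0]
Max depth observed: 2

Answer: 2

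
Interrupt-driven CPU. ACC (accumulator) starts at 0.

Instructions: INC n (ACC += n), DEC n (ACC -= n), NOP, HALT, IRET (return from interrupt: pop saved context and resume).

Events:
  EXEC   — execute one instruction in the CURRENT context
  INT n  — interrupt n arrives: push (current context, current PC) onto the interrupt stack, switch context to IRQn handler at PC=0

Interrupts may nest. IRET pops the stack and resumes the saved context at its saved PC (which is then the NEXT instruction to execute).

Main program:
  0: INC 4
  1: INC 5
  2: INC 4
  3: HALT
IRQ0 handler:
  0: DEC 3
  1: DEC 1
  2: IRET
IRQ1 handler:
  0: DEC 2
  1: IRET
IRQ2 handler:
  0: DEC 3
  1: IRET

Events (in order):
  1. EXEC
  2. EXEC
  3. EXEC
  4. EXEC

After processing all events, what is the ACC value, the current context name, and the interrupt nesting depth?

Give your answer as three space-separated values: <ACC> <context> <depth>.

Answer: 13 MAIN 0

Derivation:
Event 1 (EXEC): [MAIN] PC=0: INC 4 -> ACC=4
Event 2 (EXEC): [MAIN] PC=1: INC 5 -> ACC=9
Event 3 (EXEC): [MAIN] PC=2: INC 4 -> ACC=13
Event 4 (EXEC): [MAIN] PC=3: HALT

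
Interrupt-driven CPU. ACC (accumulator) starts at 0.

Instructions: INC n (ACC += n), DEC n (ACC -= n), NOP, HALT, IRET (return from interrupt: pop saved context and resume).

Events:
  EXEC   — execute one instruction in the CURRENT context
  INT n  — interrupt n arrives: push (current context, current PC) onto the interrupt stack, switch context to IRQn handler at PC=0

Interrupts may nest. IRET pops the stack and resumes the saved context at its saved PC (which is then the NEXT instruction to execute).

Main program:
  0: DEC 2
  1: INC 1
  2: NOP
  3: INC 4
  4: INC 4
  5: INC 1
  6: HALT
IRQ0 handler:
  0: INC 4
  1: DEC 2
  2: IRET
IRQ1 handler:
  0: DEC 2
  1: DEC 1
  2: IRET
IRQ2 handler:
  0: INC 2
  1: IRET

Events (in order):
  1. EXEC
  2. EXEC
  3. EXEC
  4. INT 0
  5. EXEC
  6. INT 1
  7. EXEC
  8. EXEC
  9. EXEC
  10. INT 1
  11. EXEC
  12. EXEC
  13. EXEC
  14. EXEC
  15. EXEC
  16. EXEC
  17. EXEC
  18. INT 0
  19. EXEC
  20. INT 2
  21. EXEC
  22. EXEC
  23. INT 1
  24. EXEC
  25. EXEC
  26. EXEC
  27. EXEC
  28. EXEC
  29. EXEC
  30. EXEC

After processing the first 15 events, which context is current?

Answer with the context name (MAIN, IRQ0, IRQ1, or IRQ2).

Answer: MAIN

Derivation:
Event 1 (EXEC): [MAIN] PC=0: DEC 2 -> ACC=-2
Event 2 (EXEC): [MAIN] PC=1: INC 1 -> ACC=-1
Event 3 (EXEC): [MAIN] PC=2: NOP
Event 4 (INT 0): INT 0 arrives: push (MAIN, PC=3), enter IRQ0 at PC=0 (depth now 1)
Event 5 (EXEC): [IRQ0] PC=0: INC 4 -> ACC=3
Event 6 (INT 1): INT 1 arrives: push (IRQ0, PC=1), enter IRQ1 at PC=0 (depth now 2)
Event 7 (EXEC): [IRQ1] PC=0: DEC 2 -> ACC=1
Event 8 (EXEC): [IRQ1] PC=1: DEC 1 -> ACC=0
Event 9 (EXEC): [IRQ1] PC=2: IRET -> resume IRQ0 at PC=1 (depth now 1)
Event 10 (INT 1): INT 1 arrives: push (IRQ0, PC=1), enter IRQ1 at PC=0 (depth now 2)
Event 11 (EXEC): [IRQ1] PC=0: DEC 2 -> ACC=-2
Event 12 (EXEC): [IRQ1] PC=1: DEC 1 -> ACC=-3
Event 13 (EXEC): [IRQ1] PC=2: IRET -> resume IRQ0 at PC=1 (depth now 1)
Event 14 (EXEC): [IRQ0] PC=1: DEC 2 -> ACC=-5
Event 15 (EXEC): [IRQ0] PC=2: IRET -> resume MAIN at PC=3 (depth now 0)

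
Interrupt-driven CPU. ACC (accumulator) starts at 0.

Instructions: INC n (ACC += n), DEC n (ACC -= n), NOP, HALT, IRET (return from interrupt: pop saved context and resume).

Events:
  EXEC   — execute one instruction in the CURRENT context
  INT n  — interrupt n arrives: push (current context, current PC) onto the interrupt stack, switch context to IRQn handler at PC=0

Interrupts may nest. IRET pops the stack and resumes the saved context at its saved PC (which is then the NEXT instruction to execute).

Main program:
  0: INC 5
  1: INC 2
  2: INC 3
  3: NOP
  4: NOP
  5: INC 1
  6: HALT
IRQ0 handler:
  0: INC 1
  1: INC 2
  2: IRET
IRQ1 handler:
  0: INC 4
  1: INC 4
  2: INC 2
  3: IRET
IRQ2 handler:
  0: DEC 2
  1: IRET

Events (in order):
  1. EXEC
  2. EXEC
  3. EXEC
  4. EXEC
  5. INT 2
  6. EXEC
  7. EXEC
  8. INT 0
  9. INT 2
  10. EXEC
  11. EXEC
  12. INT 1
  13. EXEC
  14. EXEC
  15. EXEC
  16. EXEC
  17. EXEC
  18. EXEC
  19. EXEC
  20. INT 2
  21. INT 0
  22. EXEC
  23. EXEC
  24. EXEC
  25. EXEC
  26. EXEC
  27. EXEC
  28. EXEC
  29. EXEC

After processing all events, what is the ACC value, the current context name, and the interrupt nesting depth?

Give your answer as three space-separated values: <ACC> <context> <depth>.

Event 1 (EXEC): [MAIN] PC=0: INC 5 -> ACC=5
Event 2 (EXEC): [MAIN] PC=1: INC 2 -> ACC=7
Event 3 (EXEC): [MAIN] PC=2: INC 3 -> ACC=10
Event 4 (EXEC): [MAIN] PC=3: NOP
Event 5 (INT 2): INT 2 arrives: push (MAIN, PC=4), enter IRQ2 at PC=0 (depth now 1)
Event 6 (EXEC): [IRQ2] PC=0: DEC 2 -> ACC=8
Event 7 (EXEC): [IRQ2] PC=1: IRET -> resume MAIN at PC=4 (depth now 0)
Event 8 (INT 0): INT 0 arrives: push (MAIN, PC=4), enter IRQ0 at PC=0 (depth now 1)
Event 9 (INT 2): INT 2 arrives: push (IRQ0, PC=0), enter IRQ2 at PC=0 (depth now 2)
Event 10 (EXEC): [IRQ2] PC=0: DEC 2 -> ACC=6
Event 11 (EXEC): [IRQ2] PC=1: IRET -> resume IRQ0 at PC=0 (depth now 1)
Event 12 (INT 1): INT 1 arrives: push (IRQ0, PC=0), enter IRQ1 at PC=0 (depth now 2)
Event 13 (EXEC): [IRQ1] PC=0: INC 4 -> ACC=10
Event 14 (EXEC): [IRQ1] PC=1: INC 4 -> ACC=14
Event 15 (EXEC): [IRQ1] PC=2: INC 2 -> ACC=16
Event 16 (EXEC): [IRQ1] PC=3: IRET -> resume IRQ0 at PC=0 (depth now 1)
Event 17 (EXEC): [IRQ0] PC=0: INC 1 -> ACC=17
Event 18 (EXEC): [IRQ0] PC=1: INC 2 -> ACC=19
Event 19 (EXEC): [IRQ0] PC=2: IRET -> resume MAIN at PC=4 (depth now 0)
Event 20 (INT 2): INT 2 arrives: push (MAIN, PC=4), enter IRQ2 at PC=0 (depth now 1)
Event 21 (INT 0): INT 0 arrives: push (IRQ2, PC=0), enter IRQ0 at PC=0 (depth now 2)
Event 22 (EXEC): [IRQ0] PC=0: INC 1 -> ACC=20
Event 23 (EXEC): [IRQ0] PC=1: INC 2 -> ACC=22
Event 24 (EXEC): [IRQ0] PC=2: IRET -> resume IRQ2 at PC=0 (depth now 1)
Event 25 (EXEC): [IRQ2] PC=0: DEC 2 -> ACC=20
Event 26 (EXEC): [IRQ2] PC=1: IRET -> resume MAIN at PC=4 (depth now 0)
Event 27 (EXEC): [MAIN] PC=4: NOP
Event 28 (EXEC): [MAIN] PC=5: INC 1 -> ACC=21
Event 29 (EXEC): [MAIN] PC=6: HALT

Answer: 21 MAIN 0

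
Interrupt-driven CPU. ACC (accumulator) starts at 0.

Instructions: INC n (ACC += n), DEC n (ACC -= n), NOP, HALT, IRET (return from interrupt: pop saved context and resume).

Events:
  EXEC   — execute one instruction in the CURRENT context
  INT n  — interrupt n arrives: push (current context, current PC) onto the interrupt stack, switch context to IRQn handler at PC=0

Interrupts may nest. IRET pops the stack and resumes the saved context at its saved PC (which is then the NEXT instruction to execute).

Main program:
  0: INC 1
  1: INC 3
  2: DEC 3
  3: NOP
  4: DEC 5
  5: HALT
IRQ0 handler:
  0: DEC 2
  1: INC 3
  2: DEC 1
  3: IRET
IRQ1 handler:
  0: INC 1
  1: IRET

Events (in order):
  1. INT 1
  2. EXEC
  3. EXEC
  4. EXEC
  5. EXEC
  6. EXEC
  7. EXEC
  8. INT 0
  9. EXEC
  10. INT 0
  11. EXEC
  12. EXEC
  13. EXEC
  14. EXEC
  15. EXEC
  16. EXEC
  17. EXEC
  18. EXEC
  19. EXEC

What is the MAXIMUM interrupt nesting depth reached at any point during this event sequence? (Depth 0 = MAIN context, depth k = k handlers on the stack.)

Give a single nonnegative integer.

Event 1 (INT 1): INT 1 arrives: push (MAIN, PC=0), enter IRQ1 at PC=0 (depth now 1) [depth=1]
Event 2 (EXEC): [IRQ1] PC=0: INC 1 -> ACC=1 [depth=1]
Event 3 (EXEC): [IRQ1] PC=1: IRET -> resume MAIN at PC=0 (depth now 0) [depth=0]
Event 4 (EXEC): [MAIN] PC=0: INC 1 -> ACC=2 [depth=0]
Event 5 (EXEC): [MAIN] PC=1: INC 3 -> ACC=5 [depth=0]
Event 6 (EXEC): [MAIN] PC=2: DEC 3 -> ACC=2 [depth=0]
Event 7 (EXEC): [MAIN] PC=3: NOP [depth=0]
Event 8 (INT 0): INT 0 arrives: push (MAIN, PC=4), enter IRQ0 at PC=0 (depth now 1) [depth=1]
Event 9 (EXEC): [IRQ0] PC=0: DEC 2 -> ACC=0 [depth=1]
Event 10 (INT 0): INT 0 arrives: push (IRQ0, PC=1), enter IRQ0 at PC=0 (depth now 2) [depth=2]
Event 11 (EXEC): [IRQ0] PC=0: DEC 2 -> ACC=-2 [depth=2]
Event 12 (EXEC): [IRQ0] PC=1: INC 3 -> ACC=1 [depth=2]
Event 13 (EXEC): [IRQ0] PC=2: DEC 1 -> ACC=0 [depth=2]
Event 14 (EXEC): [IRQ0] PC=3: IRET -> resume IRQ0 at PC=1 (depth now 1) [depth=1]
Event 15 (EXEC): [IRQ0] PC=1: INC 3 -> ACC=3 [depth=1]
Event 16 (EXEC): [IRQ0] PC=2: DEC 1 -> ACC=2 [depth=1]
Event 17 (EXEC): [IRQ0] PC=3: IRET -> resume MAIN at PC=4 (depth now 0) [depth=0]
Event 18 (EXEC): [MAIN] PC=4: DEC 5 -> ACC=-3 [depth=0]
Event 19 (EXEC): [MAIN] PC=5: HALT [depth=0]
Max depth observed: 2

Answer: 2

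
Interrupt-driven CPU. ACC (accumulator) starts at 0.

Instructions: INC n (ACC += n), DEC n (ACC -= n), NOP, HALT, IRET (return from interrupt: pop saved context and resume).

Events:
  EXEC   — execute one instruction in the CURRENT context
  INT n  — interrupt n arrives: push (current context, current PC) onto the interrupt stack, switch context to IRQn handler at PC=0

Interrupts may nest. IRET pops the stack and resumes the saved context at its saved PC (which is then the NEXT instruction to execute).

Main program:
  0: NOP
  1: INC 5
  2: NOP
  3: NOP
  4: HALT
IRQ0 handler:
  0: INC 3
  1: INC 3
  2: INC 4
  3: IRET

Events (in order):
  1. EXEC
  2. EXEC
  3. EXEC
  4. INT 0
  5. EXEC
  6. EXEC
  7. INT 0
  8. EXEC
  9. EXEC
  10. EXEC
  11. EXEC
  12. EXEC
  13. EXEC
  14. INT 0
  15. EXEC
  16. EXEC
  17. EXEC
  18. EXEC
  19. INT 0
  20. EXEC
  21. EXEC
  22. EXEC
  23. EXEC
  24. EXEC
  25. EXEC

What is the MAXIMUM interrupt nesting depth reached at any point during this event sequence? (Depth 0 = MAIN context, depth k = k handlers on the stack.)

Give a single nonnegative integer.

Answer: 2

Derivation:
Event 1 (EXEC): [MAIN] PC=0: NOP [depth=0]
Event 2 (EXEC): [MAIN] PC=1: INC 5 -> ACC=5 [depth=0]
Event 3 (EXEC): [MAIN] PC=2: NOP [depth=0]
Event 4 (INT 0): INT 0 arrives: push (MAIN, PC=3), enter IRQ0 at PC=0 (depth now 1) [depth=1]
Event 5 (EXEC): [IRQ0] PC=0: INC 3 -> ACC=8 [depth=1]
Event 6 (EXEC): [IRQ0] PC=1: INC 3 -> ACC=11 [depth=1]
Event 7 (INT 0): INT 0 arrives: push (IRQ0, PC=2), enter IRQ0 at PC=0 (depth now 2) [depth=2]
Event 8 (EXEC): [IRQ0] PC=0: INC 3 -> ACC=14 [depth=2]
Event 9 (EXEC): [IRQ0] PC=1: INC 3 -> ACC=17 [depth=2]
Event 10 (EXEC): [IRQ0] PC=2: INC 4 -> ACC=21 [depth=2]
Event 11 (EXEC): [IRQ0] PC=3: IRET -> resume IRQ0 at PC=2 (depth now 1) [depth=1]
Event 12 (EXEC): [IRQ0] PC=2: INC 4 -> ACC=25 [depth=1]
Event 13 (EXEC): [IRQ0] PC=3: IRET -> resume MAIN at PC=3 (depth now 0) [depth=0]
Event 14 (INT 0): INT 0 arrives: push (MAIN, PC=3), enter IRQ0 at PC=0 (depth now 1) [depth=1]
Event 15 (EXEC): [IRQ0] PC=0: INC 3 -> ACC=28 [depth=1]
Event 16 (EXEC): [IRQ0] PC=1: INC 3 -> ACC=31 [depth=1]
Event 17 (EXEC): [IRQ0] PC=2: INC 4 -> ACC=35 [depth=1]
Event 18 (EXEC): [IRQ0] PC=3: IRET -> resume MAIN at PC=3 (depth now 0) [depth=0]
Event 19 (INT 0): INT 0 arrives: push (MAIN, PC=3), enter IRQ0 at PC=0 (depth now 1) [depth=1]
Event 20 (EXEC): [IRQ0] PC=0: INC 3 -> ACC=38 [depth=1]
Event 21 (EXEC): [IRQ0] PC=1: INC 3 -> ACC=41 [depth=1]
Event 22 (EXEC): [IRQ0] PC=2: INC 4 -> ACC=45 [depth=1]
Event 23 (EXEC): [IRQ0] PC=3: IRET -> resume MAIN at PC=3 (depth now 0) [depth=0]
Event 24 (EXEC): [MAIN] PC=3: NOP [depth=0]
Event 25 (EXEC): [MAIN] PC=4: HALT [depth=0]
Max depth observed: 2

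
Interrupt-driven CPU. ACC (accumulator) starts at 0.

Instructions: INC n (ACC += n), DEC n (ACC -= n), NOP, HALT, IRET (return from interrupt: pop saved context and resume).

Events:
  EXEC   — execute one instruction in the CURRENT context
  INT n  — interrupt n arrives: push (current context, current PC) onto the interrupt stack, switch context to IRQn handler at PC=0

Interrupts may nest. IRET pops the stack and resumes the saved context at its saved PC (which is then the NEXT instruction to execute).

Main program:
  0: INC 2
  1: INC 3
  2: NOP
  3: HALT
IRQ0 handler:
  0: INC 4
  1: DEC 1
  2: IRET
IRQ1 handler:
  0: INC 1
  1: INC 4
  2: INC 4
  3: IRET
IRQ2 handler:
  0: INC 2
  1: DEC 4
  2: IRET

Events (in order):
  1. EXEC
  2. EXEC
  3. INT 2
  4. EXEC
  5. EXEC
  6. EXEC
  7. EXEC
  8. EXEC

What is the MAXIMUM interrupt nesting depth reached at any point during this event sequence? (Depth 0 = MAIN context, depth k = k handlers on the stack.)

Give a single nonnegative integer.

Answer: 1

Derivation:
Event 1 (EXEC): [MAIN] PC=0: INC 2 -> ACC=2 [depth=0]
Event 2 (EXEC): [MAIN] PC=1: INC 3 -> ACC=5 [depth=0]
Event 3 (INT 2): INT 2 arrives: push (MAIN, PC=2), enter IRQ2 at PC=0 (depth now 1) [depth=1]
Event 4 (EXEC): [IRQ2] PC=0: INC 2 -> ACC=7 [depth=1]
Event 5 (EXEC): [IRQ2] PC=1: DEC 4 -> ACC=3 [depth=1]
Event 6 (EXEC): [IRQ2] PC=2: IRET -> resume MAIN at PC=2 (depth now 0) [depth=0]
Event 7 (EXEC): [MAIN] PC=2: NOP [depth=0]
Event 8 (EXEC): [MAIN] PC=3: HALT [depth=0]
Max depth observed: 1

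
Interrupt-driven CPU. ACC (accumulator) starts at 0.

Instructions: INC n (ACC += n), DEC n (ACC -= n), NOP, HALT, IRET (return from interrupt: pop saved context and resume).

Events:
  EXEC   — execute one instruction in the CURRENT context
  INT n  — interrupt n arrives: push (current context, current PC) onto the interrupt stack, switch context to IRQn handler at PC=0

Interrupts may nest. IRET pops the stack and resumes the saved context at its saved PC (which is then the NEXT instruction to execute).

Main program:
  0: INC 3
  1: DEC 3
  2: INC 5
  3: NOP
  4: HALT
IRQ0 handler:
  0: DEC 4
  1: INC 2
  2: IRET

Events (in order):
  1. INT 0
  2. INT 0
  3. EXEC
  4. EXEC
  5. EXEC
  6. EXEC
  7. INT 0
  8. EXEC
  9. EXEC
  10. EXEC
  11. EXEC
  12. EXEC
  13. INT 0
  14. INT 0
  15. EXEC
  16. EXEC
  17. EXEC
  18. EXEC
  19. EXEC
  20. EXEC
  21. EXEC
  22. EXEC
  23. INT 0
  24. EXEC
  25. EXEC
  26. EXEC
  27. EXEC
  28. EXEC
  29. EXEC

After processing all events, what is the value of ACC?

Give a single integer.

Event 1 (INT 0): INT 0 arrives: push (MAIN, PC=0), enter IRQ0 at PC=0 (depth now 1)
Event 2 (INT 0): INT 0 arrives: push (IRQ0, PC=0), enter IRQ0 at PC=0 (depth now 2)
Event 3 (EXEC): [IRQ0] PC=0: DEC 4 -> ACC=-4
Event 4 (EXEC): [IRQ0] PC=1: INC 2 -> ACC=-2
Event 5 (EXEC): [IRQ0] PC=2: IRET -> resume IRQ0 at PC=0 (depth now 1)
Event 6 (EXEC): [IRQ0] PC=0: DEC 4 -> ACC=-6
Event 7 (INT 0): INT 0 arrives: push (IRQ0, PC=1), enter IRQ0 at PC=0 (depth now 2)
Event 8 (EXEC): [IRQ0] PC=0: DEC 4 -> ACC=-10
Event 9 (EXEC): [IRQ0] PC=1: INC 2 -> ACC=-8
Event 10 (EXEC): [IRQ0] PC=2: IRET -> resume IRQ0 at PC=1 (depth now 1)
Event 11 (EXEC): [IRQ0] PC=1: INC 2 -> ACC=-6
Event 12 (EXEC): [IRQ0] PC=2: IRET -> resume MAIN at PC=0 (depth now 0)
Event 13 (INT 0): INT 0 arrives: push (MAIN, PC=0), enter IRQ0 at PC=0 (depth now 1)
Event 14 (INT 0): INT 0 arrives: push (IRQ0, PC=0), enter IRQ0 at PC=0 (depth now 2)
Event 15 (EXEC): [IRQ0] PC=0: DEC 4 -> ACC=-10
Event 16 (EXEC): [IRQ0] PC=1: INC 2 -> ACC=-8
Event 17 (EXEC): [IRQ0] PC=2: IRET -> resume IRQ0 at PC=0 (depth now 1)
Event 18 (EXEC): [IRQ0] PC=0: DEC 4 -> ACC=-12
Event 19 (EXEC): [IRQ0] PC=1: INC 2 -> ACC=-10
Event 20 (EXEC): [IRQ0] PC=2: IRET -> resume MAIN at PC=0 (depth now 0)
Event 21 (EXEC): [MAIN] PC=0: INC 3 -> ACC=-7
Event 22 (EXEC): [MAIN] PC=1: DEC 3 -> ACC=-10
Event 23 (INT 0): INT 0 arrives: push (MAIN, PC=2), enter IRQ0 at PC=0 (depth now 1)
Event 24 (EXEC): [IRQ0] PC=0: DEC 4 -> ACC=-14
Event 25 (EXEC): [IRQ0] PC=1: INC 2 -> ACC=-12
Event 26 (EXEC): [IRQ0] PC=2: IRET -> resume MAIN at PC=2 (depth now 0)
Event 27 (EXEC): [MAIN] PC=2: INC 5 -> ACC=-7
Event 28 (EXEC): [MAIN] PC=3: NOP
Event 29 (EXEC): [MAIN] PC=4: HALT

Answer: -7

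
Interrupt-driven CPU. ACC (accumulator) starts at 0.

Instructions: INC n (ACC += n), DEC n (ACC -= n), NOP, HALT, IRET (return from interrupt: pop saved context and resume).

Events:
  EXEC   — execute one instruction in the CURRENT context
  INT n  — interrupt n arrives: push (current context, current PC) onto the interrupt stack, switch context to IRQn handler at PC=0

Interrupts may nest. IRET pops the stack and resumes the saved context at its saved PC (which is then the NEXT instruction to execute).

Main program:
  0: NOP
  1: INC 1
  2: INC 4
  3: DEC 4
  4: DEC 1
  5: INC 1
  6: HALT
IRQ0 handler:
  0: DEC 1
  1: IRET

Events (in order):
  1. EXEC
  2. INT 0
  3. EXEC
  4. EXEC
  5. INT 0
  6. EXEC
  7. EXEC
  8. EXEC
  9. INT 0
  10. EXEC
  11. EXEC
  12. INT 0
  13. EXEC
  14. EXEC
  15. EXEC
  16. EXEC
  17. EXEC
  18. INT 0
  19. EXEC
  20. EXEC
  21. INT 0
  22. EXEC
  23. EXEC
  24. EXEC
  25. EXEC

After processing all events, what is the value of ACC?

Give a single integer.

Answer: -5

Derivation:
Event 1 (EXEC): [MAIN] PC=0: NOP
Event 2 (INT 0): INT 0 arrives: push (MAIN, PC=1), enter IRQ0 at PC=0 (depth now 1)
Event 3 (EXEC): [IRQ0] PC=0: DEC 1 -> ACC=-1
Event 4 (EXEC): [IRQ0] PC=1: IRET -> resume MAIN at PC=1 (depth now 0)
Event 5 (INT 0): INT 0 arrives: push (MAIN, PC=1), enter IRQ0 at PC=0 (depth now 1)
Event 6 (EXEC): [IRQ0] PC=0: DEC 1 -> ACC=-2
Event 7 (EXEC): [IRQ0] PC=1: IRET -> resume MAIN at PC=1 (depth now 0)
Event 8 (EXEC): [MAIN] PC=1: INC 1 -> ACC=-1
Event 9 (INT 0): INT 0 arrives: push (MAIN, PC=2), enter IRQ0 at PC=0 (depth now 1)
Event 10 (EXEC): [IRQ0] PC=0: DEC 1 -> ACC=-2
Event 11 (EXEC): [IRQ0] PC=1: IRET -> resume MAIN at PC=2 (depth now 0)
Event 12 (INT 0): INT 0 arrives: push (MAIN, PC=2), enter IRQ0 at PC=0 (depth now 1)
Event 13 (EXEC): [IRQ0] PC=0: DEC 1 -> ACC=-3
Event 14 (EXEC): [IRQ0] PC=1: IRET -> resume MAIN at PC=2 (depth now 0)
Event 15 (EXEC): [MAIN] PC=2: INC 4 -> ACC=1
Event 16 (EXEC): [MAIN] PC=3: DEC 4 -> ACC=-3
Event 17 (EXEC): [MAIN] PC=4: DEC 1 -> ACC=-4
Event 18 (INT 0): INT 0 arrives: push (MAIN, PC=5), enter IRQ0 at PC=0 (depth now 1)
Event 19 (EXEC): [IRQ0] PC=0: DEC 1 -> ACC=-5
Event 20 (EXEC): [IRQ0] PC=1: IRET -> resume MAIN at PC=5 (depth now 0)
Event 21 (INT 0): INT 0 arrives: push (MAIN, PC=5), enter IRQ0 at PC=0 (depth now 1)
Event 22 (EXEC): [IRQ0] PC=0: DEC 1 -> ACC=-6
Event 23 (EXEC): [IRQ0] PC=1: IRET -> resume MAIN at PC=5 (depth now 0)
Event 24 (EXEC): [MAIN] PC=5: INC 1 -> ACC=-5
Event 25 (EXEC): [MAIN] PC=6: HALT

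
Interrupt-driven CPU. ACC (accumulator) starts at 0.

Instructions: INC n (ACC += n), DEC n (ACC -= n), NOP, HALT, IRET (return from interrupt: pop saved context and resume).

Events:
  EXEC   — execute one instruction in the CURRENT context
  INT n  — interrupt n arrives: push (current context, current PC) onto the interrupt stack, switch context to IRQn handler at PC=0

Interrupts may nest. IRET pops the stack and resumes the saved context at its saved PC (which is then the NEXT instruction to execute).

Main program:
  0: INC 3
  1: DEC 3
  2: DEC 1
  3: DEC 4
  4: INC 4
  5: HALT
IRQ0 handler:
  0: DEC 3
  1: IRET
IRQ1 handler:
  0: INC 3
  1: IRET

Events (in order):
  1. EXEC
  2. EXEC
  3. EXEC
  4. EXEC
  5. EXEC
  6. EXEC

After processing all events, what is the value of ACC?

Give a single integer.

Event 1 (EXEC): [MAIN] PC=0: INC 3 -> ACC=3
Event 2 (EXEC): [MAIN] PC=1: DEC 3 -> ACC=0
Event 3 (EXEC): [MAIN] PC=2: DEC 1 -> ACC=-1
Event 4 (EXEC): [MAIN] PC=3: DEC 4 -> ACC=-5
Event 5 (EXEC): [MAIN] PC=4: INC 4 -> ACC=-1
Event 6 (EXEC): [MAIN] PC=5: HALT

Answer: -1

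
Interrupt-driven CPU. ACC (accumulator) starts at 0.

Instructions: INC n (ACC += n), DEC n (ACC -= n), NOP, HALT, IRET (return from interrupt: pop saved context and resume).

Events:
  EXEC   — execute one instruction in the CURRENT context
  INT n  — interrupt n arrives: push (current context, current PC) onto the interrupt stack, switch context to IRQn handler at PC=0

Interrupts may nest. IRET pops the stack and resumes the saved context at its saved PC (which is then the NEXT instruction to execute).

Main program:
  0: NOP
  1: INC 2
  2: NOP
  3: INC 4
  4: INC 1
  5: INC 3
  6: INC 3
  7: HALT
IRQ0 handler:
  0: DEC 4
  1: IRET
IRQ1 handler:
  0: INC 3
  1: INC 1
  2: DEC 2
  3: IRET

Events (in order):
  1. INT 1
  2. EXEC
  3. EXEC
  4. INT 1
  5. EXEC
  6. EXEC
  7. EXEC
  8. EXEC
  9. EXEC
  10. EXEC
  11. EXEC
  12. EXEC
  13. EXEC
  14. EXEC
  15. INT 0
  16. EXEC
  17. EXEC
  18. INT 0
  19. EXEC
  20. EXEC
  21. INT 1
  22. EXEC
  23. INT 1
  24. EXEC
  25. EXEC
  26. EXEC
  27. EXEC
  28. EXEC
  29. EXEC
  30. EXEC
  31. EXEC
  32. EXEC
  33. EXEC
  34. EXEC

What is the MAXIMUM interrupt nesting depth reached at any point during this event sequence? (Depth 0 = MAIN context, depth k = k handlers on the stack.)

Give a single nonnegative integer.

Event 1 (INT 1): INT 1 arrives: push (MAIN, PC=0), enter IRQ1 at PC=0 (depth now 1) [depth=1]
Event 2 (EXEC): [IRQ1] PC=0: INC 3 -> ACC=3 [depth=1]
Event 3 (EXEC): [IRQ1] PC=1: INC 1 -> ACC=4 [depth=1]
Event 4 (INT 1): INT 1 arrives: push (IRQ1, PC=2), enter IRQ1 at PC=0 (depth now 2) [depth=2]
Event 5 (EXEC): [IRQ1] PC=0: INC 3 -> ACC=7 [depth=2]
Event 6 (EXEC): [IRQ1] PC=1: INC 1 -> ACC=8 [depth=2]
Event 7 (EXEC): [IRQ1] PC=2: DEC 2 -> ACC=6 [depth=2]
Event 8 (EXEC): [IRQ1] PC=3: IRET -> resume IRQ1 at PC=2 (depth now 1) [depth=1]
Event 9 (EXEC): [IRQ1] PC=2: DEC 2 -> ACC=4 [depth=1]
Event 10 (EXEC): [IRQ1] PC=3: IRET -> resume MAIN at PC=0 (depth now 0) [depth=0]
Event 11 (EXEC): [MAIN] PC=0: NOP [depth=0]
Event 12 (EXEC): [MAIN] PC=1: INC 2 -> ACC=6 [depth=0]
Event 13 (EXEC): [MAIN] PC=2: NOP [depth=0]
Event 14 (EXEC): [MAIN] PC=3: INC 4 -> ACC=10 [depth=0]
Event 15 (INT 0): INT 0 arrives: push (MAIN, PC=4), enter IRQ0 at PC=0 (depth now 1) [depth=1]
Event 16 (EXEC): [IRQ0] PC=0: DEC 4 -> ACC=6 [depth=1]
Event 17 (EXEC): [IRQ0] PC=1: IRET -> resume MAIN at PC=4 (depth now 0) [depth=0]
Event 18 (INT 0): INT 0 arrives: push (MAIN, PC=4), enter IRQ0 at PC=0 (depth now 1) [depth=1]
Event 19 (EXEC): [IRQ0] PC=0: DEC 4 -> ACC=2 [depth=1]
Event 20 (EXEC): [IRQ0] PC=1: IRET -> resume MAIN at PC=4 (depth now 0) [depth=0]
Event 21 (INT 1): INT 1 arrives: push (MAIN, PC=4), enter IRQ1 at PC=0 (depth now 1) [depth=1]
Event 22 (EXEC): [IRQ1] PC=0: INC 3 -> ACC=5 [depth=1]
Event 23 (INT 1): INT 1 arrives: push (IRQ1, PC=1), enter IRQ1 at PC=0 (depth now 2) [depth=2]
Event 24 (EXEC): [IRQ1] PC=0: INC 3 -> ACC=8 [depth=2]
Event 25 (EXEC): [IRQ1] PC=1: INC 1 -> ACC=9 [depth=2]
Event 26 (EXEC): [IRQ1] PC=2: DEC 2 -> ACC=7 [depth=2]
Event 27 (EXEC): [IRQ1] PC=3: IRET -> resume IRQ1 at PC=1 (depth now 1) [depth=1]
Event 28 (EXEC): [IRQ1] PC=1: INC 1 -> ACC=8 [depth=1]
Event 29 (EXEC): [IRQ1] PC=2: DEC 2 -> ACC=6 [depth=1]
Event 30 (EXEC): [IRQ1] PC=3: IRET -> resume MAIN at PC=4 (depth now 0) [depth=0]
Event 31 (EXEC): [MAIN] PC=4: INC 1 -> ACC=7 [depth=0]
Event 32 (EXEC): [MAIN] PC=5: INC 3 -> ACC=10 [depth=0]
Event 33 (EXEC): [MAIN] PC=6: INC 3 -> ACC=13 [depth=0]
Event 34 (EXEC): [MAIN] PC=7: HALT [depth=0]
Max depth observed: 2

Answer: 2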